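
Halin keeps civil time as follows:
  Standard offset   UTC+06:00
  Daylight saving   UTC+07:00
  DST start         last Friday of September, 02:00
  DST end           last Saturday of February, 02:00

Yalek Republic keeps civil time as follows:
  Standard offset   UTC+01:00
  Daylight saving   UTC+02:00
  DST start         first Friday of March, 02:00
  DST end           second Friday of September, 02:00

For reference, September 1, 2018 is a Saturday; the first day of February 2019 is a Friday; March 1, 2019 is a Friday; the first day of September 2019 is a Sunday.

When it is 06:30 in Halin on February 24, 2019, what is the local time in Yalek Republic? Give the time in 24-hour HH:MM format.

1 September 2018 is a Saturday, so Fridays fall on 7, 14, 21, 28; the last is September 28.
1 February 2019 is a Friday, so Saturdays fall on 2, 9, 16, 23; the last is February 23.
February 24, 2019 is outside the daylight-saving period (28 September 2018 – 23 February 2019), so Halin is on standard time, UTC+06:00.
06:30 Halin − 6h = 00:30 UTC.
1 March 2019 is a Friday, so the first Friday is March 1.
1 September 2019 is a Sunday, so the first Friday is September 6 and the second is September 13.
At the standard offset (UTC+01:00), 00:30 UTC + 1h = 01:30 Yalek Republic standard time.
The standard-time date in Yalek Republic, February 24, 2019, does not fall between 1 March and 13 September, so daylight saving is not in effect and Yalek Republic is at UTC+01:00.
00:30 UTC + 1h = 01:30 Yalek Republic.

01:30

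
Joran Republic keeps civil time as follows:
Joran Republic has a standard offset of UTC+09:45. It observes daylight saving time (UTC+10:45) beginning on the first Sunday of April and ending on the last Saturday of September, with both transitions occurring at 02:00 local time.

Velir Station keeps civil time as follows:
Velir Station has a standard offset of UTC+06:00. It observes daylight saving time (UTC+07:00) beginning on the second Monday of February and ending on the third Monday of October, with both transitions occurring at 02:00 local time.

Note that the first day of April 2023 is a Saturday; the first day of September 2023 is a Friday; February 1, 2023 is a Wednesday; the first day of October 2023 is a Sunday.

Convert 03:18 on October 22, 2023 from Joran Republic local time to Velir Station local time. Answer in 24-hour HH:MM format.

23:33

1 April 2023 is a Saturday, so the first Sunday is April 2.
1 September 2023 is a Friday, so Saturdays fall on 2, 9, 16, 23, 30; the last is September 30.
October 22, 2023 does not fall between 2 April and 30 September, so daylight saving is not in effect and Joran Republic is at UTC+09:45.
03:18 Joran Republic − 9h45m = 17:33 UTC (rolling into the previous day, 21 October 2023).
1 February 2023 is a Wednesday, so the first Monday is February 6 and the second is February 13.
1 October 2023 is a Sunday, so the first Monday is October 2 and the third is October 16.
At the standard offset (UTC+06:00), 17:33 UTC + 6h = 23:33 Velir Station standard time.
Daylight saving runs 13 February – 16 October; the standard-time date in Velir Station, October 21, 2023, is outside that window, so Velir Station is on standard time at UTC+06:00.
17:33 UTC + 6h = 23:33 Velir Station.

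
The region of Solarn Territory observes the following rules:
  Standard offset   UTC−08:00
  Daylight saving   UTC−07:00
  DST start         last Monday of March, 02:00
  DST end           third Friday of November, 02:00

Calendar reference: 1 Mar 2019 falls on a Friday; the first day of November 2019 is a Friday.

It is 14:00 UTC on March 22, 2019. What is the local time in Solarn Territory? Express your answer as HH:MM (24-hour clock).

1 March 2019 is a Friday, so Mondays fall on 4, 11, 18, 25; the last is March 25.
1 November 2019 is a Friday, so the first Friday is November 1 and the third is November 15.
At the standard offset (UTC−08:00), 14:00 UTC − 8h = 06:00 Solarn Territory standard time.
The standard-time date in Solarn Territory, March 22, 2019, is outside the daylight-saving period (25 March – 15 November), so Solarn Territory is on standard time, UTC−08:00.
14:00 UTC − 8h = 06:00 local.

06:00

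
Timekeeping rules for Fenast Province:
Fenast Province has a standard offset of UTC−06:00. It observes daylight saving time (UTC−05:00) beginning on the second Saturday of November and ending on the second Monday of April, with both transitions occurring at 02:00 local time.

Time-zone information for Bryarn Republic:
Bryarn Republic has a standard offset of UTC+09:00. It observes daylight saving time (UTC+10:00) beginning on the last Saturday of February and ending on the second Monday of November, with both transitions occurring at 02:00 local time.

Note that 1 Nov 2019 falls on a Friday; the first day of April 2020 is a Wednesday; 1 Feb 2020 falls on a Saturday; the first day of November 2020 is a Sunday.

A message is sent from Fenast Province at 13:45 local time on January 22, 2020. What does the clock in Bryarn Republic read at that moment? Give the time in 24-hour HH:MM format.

1 November 2019 is a Friday, so the first Saturday is November 2 and the second is November 9.
1 April 2020 is a Wednesday, so the first Monday is April 6 and the second is April 13.
January 22, 2020 falls between 9 November 2019 and 13 April 2020, so daylight saving is in effect and Fenast Province is at UTC−05:00.
13:45 Fenast Province + 5h = 18:45 UTC.
1 February 2020 is a Saturday, so Saturdays fall on 1, 8, 15, 22, 29; the last is February 29.
1 November 2020 is a Sunday, so the first Monday is November 2 and the second is November 9.
At the standard offset (UTC+09:00), 18:45 UTC + 9h = 03:45 Bryarn Republic standard time (rolling into the next day, 23 January 2020).
Daylight saving runs 29 February – 9 November; the standard-time date in Bryarn Republic, January 23, 2020, is outside that window, so Bryarn Republic is on standard time at UTC+09:00.
18:45 UTC + 9h = 03:45 Bryarn Republic (rolling into the next day, 23 January 2020).

03:45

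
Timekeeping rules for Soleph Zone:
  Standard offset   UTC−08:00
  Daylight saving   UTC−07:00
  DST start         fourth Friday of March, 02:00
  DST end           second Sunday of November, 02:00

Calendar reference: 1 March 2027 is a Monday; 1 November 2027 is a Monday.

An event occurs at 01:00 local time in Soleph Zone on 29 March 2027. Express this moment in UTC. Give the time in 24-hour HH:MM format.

1 March 2027 is a Monday, so the first Friday is March 5 and the fourth is March 26.
1 November 2027 is a Monday, so the first Sunday is November 7 and the second is November 14.
Daylight saving runs 26 March – 14 November; 29 March 2027 is inside that window, so Soleph Zone is at UTC−07:00.
01:00 local + 7h = 08:00 UTC.

08:00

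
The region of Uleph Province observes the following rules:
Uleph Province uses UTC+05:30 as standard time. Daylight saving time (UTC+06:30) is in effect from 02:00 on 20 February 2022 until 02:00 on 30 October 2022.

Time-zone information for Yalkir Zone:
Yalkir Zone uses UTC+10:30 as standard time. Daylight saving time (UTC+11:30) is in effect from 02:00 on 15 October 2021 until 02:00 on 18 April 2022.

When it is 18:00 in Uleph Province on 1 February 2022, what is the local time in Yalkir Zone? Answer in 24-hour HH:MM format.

1 February 2022 does not fall between 20 February and 30 October, so daylight saving is not in effect and Uleph Province is at UTC+05:30.
18:00 Uleph Province − 5h30m = 12:30 UTC.
At the standard offset (UTC+10:30), 12:30 UTC + 10h30m = 23:00 Yalkir Zone standard time.
The standard-time date in Yalkir Zone, 1 February 2022, falls between 15 October 2021 and 18 April 2022, so daylight saving is in effect and Yalkir Zone is at UTC+11:30.
12:30 UTC + 11h30m = 00:00 Yalkir Zone (rolling into the next day, 2 February 2022).

00:00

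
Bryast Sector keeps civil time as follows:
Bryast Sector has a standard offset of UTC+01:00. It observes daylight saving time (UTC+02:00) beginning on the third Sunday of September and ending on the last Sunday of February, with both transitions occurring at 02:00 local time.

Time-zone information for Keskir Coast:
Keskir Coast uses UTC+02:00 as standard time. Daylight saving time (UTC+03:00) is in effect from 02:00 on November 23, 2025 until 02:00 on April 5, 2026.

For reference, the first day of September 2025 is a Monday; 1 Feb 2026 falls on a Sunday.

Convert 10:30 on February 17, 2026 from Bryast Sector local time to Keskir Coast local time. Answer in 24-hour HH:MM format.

11:30

1 September 2025 is a Monday, so the first Sunday is September 7 and the third is September 21.
1 February 2026 is a Sunday, so Sundays fall on 1, 8, 15, 22; the last is February 22.
February 17, 2026 lies within the daylight-saving period (21 September 2025 – 22 February 2026), so Bryast Sector is on daylight time, UTC+02:00.
10:30 Bryast Sector − 2h = 08:30 UTC.
At the standard offset (UTC+02:00), 08:30 UTC + 2h = 10:30 Keskir Coast standard time.
Daylight saving runs 23 November 2025 – 5 April 2026; the standard-time date in Keskir Coast, February 17, 2026, is inside that window, so Keskir Coast is at UTC+03:00.
08:30 UTC + 3h = 11:30 Keskir Coast.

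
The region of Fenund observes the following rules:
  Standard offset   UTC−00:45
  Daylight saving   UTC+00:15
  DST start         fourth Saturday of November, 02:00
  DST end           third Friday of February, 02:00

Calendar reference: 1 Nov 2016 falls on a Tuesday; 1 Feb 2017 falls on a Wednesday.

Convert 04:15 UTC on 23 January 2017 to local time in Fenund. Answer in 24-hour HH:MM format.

04:30

1 November 2016 is a Tuesday, so the first Saturday is November 5 and the fourth is November 26.
1 February 2017 is a Wednesday, so the first Friday is February 3 and the third is February 17.
At the standard offset (UTC−00:45), 04:15 UTC − 0h45m = 03:30 Fenund standard time.
Daylight saving runs 26 November 2016 – 17 February 2017; the standard-time date in Fenund, 23 January 2017, is inside that window, so Fenund is at UTC+00:15.
04:15 UTC + 0h15m = 04:30 local.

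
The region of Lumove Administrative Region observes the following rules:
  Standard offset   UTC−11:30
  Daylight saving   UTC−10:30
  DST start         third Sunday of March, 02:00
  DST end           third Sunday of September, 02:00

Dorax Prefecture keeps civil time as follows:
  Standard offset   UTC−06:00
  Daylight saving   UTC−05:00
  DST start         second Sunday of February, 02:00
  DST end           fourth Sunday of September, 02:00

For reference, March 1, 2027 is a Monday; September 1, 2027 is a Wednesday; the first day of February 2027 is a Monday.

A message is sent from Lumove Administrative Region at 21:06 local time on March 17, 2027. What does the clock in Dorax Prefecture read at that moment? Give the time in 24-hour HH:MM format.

1 March 2027 is a Monday, so the first Sunday is March 7 and the third is March 21.
1 September 2027 is a Wednesday, so the first Sunday is September 5 and the third is September 19.
Daylight saving runs 21 March – 19 September; March 17, 2027 is outside that window, so Lumove Administrative Region is on standard time at UTC−11:30.
21:06 Lumove Administrative Region + 11h30m = 08:36 UTC (rolling into the next day, 18 March 2027).
1 February 2027 is a Monday, so the first Sunday is February 7 and the second is February 14.
1 September 2027 is a Wednesday, so the first Sunday is September 5 and the fourth is September 26.
At the standard offset (UTC−06:00), 08:36 UTC − 6h = 02:36 Dorax Prefecture standard time.
Daylight saving runs 14 February – 26 September; the standard-time date in Dorax Prefecture, March 18, 2027, is inside that window, so Dorax Prefecture is at UTC−05:00.
08:36 UTC − 5h = 03:36 Dorax Prefecture.

03:36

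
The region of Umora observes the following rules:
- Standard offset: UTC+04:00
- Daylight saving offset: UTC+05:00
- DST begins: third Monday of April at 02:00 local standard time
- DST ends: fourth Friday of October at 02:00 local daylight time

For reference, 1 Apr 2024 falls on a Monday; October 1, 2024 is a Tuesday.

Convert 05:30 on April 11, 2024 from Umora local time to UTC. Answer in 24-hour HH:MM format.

1 April 2024 is a Monday, so the first Monday is April 1 and the third is April 15.
1 October 2024 is a Tuesday, so the first Friday is October 4 and the fourth is October 25.
Daylight saving runs 15 April – 25 October; April 11, 2024 is outside that window, so Umora is on standard time at UTC+04:00.
05:30 local − 4h = 01:30 UTC.

01:30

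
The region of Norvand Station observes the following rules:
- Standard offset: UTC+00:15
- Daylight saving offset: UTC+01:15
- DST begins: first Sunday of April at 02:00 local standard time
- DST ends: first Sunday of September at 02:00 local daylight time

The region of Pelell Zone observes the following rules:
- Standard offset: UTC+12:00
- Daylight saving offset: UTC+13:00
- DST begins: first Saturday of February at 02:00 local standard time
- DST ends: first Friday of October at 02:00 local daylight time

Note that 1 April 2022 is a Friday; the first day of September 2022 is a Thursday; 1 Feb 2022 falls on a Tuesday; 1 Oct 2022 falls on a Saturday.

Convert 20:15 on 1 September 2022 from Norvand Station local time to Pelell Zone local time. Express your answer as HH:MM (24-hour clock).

08:00

1 April 2022 is a Friday, so the first Sunday is April 3.
1 September 2022 is a Thursday, so the first Sunday is September 4.
1 September 2022 lies within the daylight-saving period (3 April – 4 September), so Norvand Station is on daylight time, UTC+01:15.
20:15 Norvand Station − 1h15m = 19:00 UTC.
1 February 2022 is a Tuesday, so the first Saturday is February 5.
1 October 2022 is a Saturday, so the first Friday is October 7.
At the standard offset (UTC+12:00), 19:00 UTC + 12h = 07:00 Pelell Zone standard time (rolling into the next day, 2 September 2022).
The standard-time date in Pelell Zone, 2 September 2022, falls between 5 February and 7 October, so daylight saving is in effect and Pelell Zone is at UTC+13:00.
19:00 UTC + 13h = 08:00 Pelell Zone (rolling into the next day, 2 September 2022).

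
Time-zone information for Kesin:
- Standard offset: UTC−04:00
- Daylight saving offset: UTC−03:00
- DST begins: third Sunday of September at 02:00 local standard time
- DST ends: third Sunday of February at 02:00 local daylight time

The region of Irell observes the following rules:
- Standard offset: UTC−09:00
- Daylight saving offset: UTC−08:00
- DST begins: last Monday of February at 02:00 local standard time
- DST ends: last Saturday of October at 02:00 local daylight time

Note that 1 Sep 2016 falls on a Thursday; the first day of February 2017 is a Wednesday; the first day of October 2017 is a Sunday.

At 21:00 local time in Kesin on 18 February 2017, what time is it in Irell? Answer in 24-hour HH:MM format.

15:00

1 September 2016 is a Thursday, so the first Sunday is September 4 and the third is September 18.
1 February 2017 is a Wednesday, so the first Sunday is February 5 and the third is February 19.
18 February 2017 lies within the daylight-saving period (18 September 2016 – 19 February 2017), so Kesin is on daylight time, UTC−03:00.
21:00 Kesin + 3h = 00:00 UTC (rolling into the next day, 19 February 2017).
1 February 2017 is a Wednesday, so Mondays fall on 6, 13, 20, 27; the last is February 27.
1 October 2017 is a Sunday, so Saturdays fall on 7, 14, 21, 28; the last is October 28.
At the standard offset (UTC−09:00), 00:00 UTC − 9h = 15:00 Irell standard time (rolling into the previous day, 18 February 2017).
The standard-time date in Irell, 18 February 2017, does not fall between 27 February and 28 October, so daylight saving is not in effect and Irell is at UTC−09:00.
00:00 UTC − 9h = 15:00 Irell (rolling into the previous day, 18 February 2017).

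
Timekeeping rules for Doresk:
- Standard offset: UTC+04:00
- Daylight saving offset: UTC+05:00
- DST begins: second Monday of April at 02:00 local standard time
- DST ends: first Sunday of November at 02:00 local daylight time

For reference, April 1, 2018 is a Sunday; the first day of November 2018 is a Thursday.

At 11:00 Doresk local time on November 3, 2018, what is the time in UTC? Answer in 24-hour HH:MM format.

06:00

1 April 2018 is a Sunday, so the first Monday is April 2 and the second is April 9.
1 November 2018 is a Thursday, so the first Sunday is November 4.
November 3, 2018 falls between 9 April and 4 November, so daylight saving is in effect and Doresk is at UTC+05:00.
11:00 local − 5h = 06:00 UTC.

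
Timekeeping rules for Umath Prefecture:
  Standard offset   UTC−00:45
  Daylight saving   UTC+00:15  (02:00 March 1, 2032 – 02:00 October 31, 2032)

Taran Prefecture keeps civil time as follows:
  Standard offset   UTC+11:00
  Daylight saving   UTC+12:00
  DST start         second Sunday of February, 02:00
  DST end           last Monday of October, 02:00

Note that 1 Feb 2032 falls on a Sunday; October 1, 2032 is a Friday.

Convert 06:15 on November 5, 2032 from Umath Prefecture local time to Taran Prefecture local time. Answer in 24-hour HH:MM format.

18:00

November 5, 2032 does not fall between 1 March and 31 October, so daylight saving is not in effect and Umath Prefecture is at UTC−00:45.
06:15 Umath Prefecture + 0h45m = 07:00 UTC.
1 February 2032 is a Sunday, so the first Sunday is February 1 and the second is February 8.
1 October 2032 is a Friday, so Mondays fall on 4, 11, 18, 25; the last is October 25.
At the standard offset (UTC+11:00), 07:00 UTC + 11h = 18:00 Taran Prefecture standard time.
Daylight saving runs 8 February – 25 October; the standard-time date in Taran Prefecture, November 5, 2032, is outside that window, so Taran Prefecture is on standard time at UTC+11:00.
07:00 UTC + 11h = 18:00 Taran Prefecture.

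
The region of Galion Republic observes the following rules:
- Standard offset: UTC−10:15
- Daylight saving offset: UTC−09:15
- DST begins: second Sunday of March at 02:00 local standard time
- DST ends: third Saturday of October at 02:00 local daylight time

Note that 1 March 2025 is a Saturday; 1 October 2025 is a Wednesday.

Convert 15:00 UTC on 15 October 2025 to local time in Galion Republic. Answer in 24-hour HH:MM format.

1 March 2025 is a Saturday, so the first Sunday is March 2 and the second is March 9.
1 October 2025 is a Wednesday, so the first Saturday is October 4 and the third is October 18.
At the standard offset (UTC−10:15), 15:00 UTC − 10h15m = 04:45 Galion Republic standard time.
The standard-time date in Galion Republic, 15 October 2025, falls between 9 March and 18 October, so daylight saving is in effect and Galion Republic is at UTC−09:15.
15:00 UTC − 9h15m = 05:45 local.

05:45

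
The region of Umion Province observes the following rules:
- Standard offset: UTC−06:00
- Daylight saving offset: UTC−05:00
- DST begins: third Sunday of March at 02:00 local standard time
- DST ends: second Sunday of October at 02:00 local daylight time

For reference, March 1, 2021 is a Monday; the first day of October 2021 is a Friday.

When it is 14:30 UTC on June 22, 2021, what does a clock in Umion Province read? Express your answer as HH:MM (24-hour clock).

09:30

1 March 2021 is a Monday, so the first Sunday is March 7 and the third is March 21.
1 October 2021 is a Friday, so the first Sunday is October 3 and the second is October 10.
At the standard offset (UTC−06:00), 14:30 UTC − 6h = 08:30 Umion Province standard time.
The standard-time date in Umion Province, June 22, 2021, falls between 21 March and 10 October, so daylight saving is in effect and Umion Province is at UTC−05:00.
14:30 UTC − 5h = 09:30 local.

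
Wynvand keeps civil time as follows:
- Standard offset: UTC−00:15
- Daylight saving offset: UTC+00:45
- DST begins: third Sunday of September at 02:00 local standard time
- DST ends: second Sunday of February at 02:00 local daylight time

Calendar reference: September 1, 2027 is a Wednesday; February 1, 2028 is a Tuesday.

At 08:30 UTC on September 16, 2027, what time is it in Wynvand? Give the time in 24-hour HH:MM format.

1 September 2027 is a Wednesday, so the first Sunday is September 5 and the third is September 19.
1 February 2028 is a Tuesday, so the first Sunday is February 6 and the second is February 13.
At the standard offset (UTC−00:15), 08:30 UTC − 0h15m = 08:15 Wynvand standard time.
The standard-time date in Wynvand, September 16, 2027, is outside the daylight-saving period (19 September 2027 – 13 February 2028), so Wynvand is on standard time, UTC−00:15.
08:30 UTC − 0h15m = 08:15 local.

08:15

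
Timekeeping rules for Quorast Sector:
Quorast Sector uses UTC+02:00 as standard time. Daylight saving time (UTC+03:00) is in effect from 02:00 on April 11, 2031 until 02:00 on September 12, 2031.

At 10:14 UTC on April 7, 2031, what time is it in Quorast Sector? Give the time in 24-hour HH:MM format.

12:14

At the standard offset (UTC+02:00), 10:14 UTC + 2h = 12:14 Quorast Sector standard time.
The standard-time date in Quorast Sector, April 7, 2031, does not fall between 11 April and 12 September, so daylight saving is not in effect and Quorast Sector is at UTC+02:00.
10:14 UTC + 2h = 12:14 local.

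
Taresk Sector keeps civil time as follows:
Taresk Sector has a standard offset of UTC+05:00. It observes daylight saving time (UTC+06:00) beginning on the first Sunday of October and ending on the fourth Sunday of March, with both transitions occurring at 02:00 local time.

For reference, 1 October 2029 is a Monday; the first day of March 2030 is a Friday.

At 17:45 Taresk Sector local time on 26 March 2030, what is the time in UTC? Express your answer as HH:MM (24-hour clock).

1 October 2029 is a Monday, so the first Sunday is October 7.
1 March 2030 is a Friday, so the first Sunday is March 3 and the fourth is March 24.
Daylight saving runs 7 October 2029 – 24 March 2030; 26 March 2030 is outside that window, so Taresk Sector is on standard time at UTC+05:00.
17:45 local − 5h = 12:45 UTC.

12:45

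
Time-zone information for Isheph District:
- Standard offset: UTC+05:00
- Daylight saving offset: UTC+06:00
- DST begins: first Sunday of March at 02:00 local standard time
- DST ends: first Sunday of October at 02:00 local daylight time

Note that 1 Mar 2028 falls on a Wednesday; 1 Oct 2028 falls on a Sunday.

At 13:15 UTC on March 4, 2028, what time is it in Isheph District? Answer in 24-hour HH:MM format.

1 March 2028 is a Wednesday, so the first Sunday is March 5.
1 October 2028 is a Sunday, so the first Sunday is October 1.
At the standard offset (UTC+05:00), 13:15 UTC + 5h = 18:15 Isheph District standard time.
The standard-time date in Isheph District, March 4, 2028, is outside the daylight-saving period (5 March – 1 October), so Isheph District is on standard time, UTC+05:00.
13:15 UTC + 5h = 18:15 local.

18:15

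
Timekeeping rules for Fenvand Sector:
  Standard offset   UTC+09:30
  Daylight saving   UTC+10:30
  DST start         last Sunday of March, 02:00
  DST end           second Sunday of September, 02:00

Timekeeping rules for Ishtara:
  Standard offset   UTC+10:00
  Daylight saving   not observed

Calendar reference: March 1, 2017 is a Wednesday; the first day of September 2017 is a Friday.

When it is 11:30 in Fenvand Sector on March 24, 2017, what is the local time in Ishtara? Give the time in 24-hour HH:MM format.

1 March 2017 is a Wednesday, so Sundays fall on 5, 12, 19, 26; the last is March 26.
1 September 2017 is a Friday, so the first Sunday is September 3 and the second is September 10.
Daylight saving runs 26 March – 10 September; March 24, 2017 is outside that window, so Fenvand Sector is on standard time at UTC+09:30.
11:30 Fenvand Sector − 9h30m = 02:00 UTC.
Ishtara has no daylight saving, so its offset is UTC+10:00 year-round.
02:00 UTC + 10h = 12:00 Ishtara.

12:00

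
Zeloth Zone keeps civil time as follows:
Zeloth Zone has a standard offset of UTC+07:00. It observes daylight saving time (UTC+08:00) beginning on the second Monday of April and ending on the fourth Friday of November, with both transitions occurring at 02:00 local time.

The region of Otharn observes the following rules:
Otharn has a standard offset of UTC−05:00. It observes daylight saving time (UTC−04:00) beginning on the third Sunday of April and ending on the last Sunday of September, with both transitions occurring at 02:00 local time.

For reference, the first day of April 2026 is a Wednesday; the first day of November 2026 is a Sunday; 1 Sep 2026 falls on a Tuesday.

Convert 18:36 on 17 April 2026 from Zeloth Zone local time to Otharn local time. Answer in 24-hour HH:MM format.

1 April 2026 is a Wednesday, so the first Monday is April 6 and the second is April 13.
1 November 2026 is a Sunday, so the first Friday is November 6 and the fourth is November 27.
Daylight saving runs 13 April – 27 November; 17 April 2026 is inside that window, so Zeloth Zone is at UTC+08:00.
18:36 Zeloth Zone − 8h = 10:36 UTC.
1 April 2026 is a Wednesday, so the first Sunday is April 5 and the third is April 19.
1 September 2026 is a Tuesday, so Sundays fall on 6, 13, 20, 27; the last is September 27.
At the standard offset (UTC−05:00), 10:36 UTC − 5h = 05:36 Otharn standard time.
The standard-time date in Otharn, 17 April 2026, is outside the daylight-saving period (19 April – 27 September), so Otharn is on standard time, UTC−05:00.
10:36 UTC − 5h = 05:36 Otharn.

05:36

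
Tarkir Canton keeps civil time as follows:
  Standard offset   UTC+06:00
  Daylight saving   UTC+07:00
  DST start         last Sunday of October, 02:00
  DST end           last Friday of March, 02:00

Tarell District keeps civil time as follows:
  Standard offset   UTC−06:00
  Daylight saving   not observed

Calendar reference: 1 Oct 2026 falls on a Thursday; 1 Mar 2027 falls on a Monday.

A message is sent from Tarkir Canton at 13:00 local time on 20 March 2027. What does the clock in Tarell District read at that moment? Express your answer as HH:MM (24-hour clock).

1 October 2026 is a Thursday, so Sundays fall on 4, 11, 18, 25; the last is October 25.
1 March 2027 is a Monday, so Fridays fall on 5, 12, 19, 26; the last is March 26.
20 March 2027 falls between 25 October 2026 and 26 March 2027, so daylight saving is in effect and Tarkir Canton is at UTC+07:00.
13:00 Tarkir Canton − 7h = 06:00 UTC.
Tarell District has no daylight saving, so its offset is UTC−06:00 year-round.
06:00 UTC − 6h = 00:00 Tarell District.

00:00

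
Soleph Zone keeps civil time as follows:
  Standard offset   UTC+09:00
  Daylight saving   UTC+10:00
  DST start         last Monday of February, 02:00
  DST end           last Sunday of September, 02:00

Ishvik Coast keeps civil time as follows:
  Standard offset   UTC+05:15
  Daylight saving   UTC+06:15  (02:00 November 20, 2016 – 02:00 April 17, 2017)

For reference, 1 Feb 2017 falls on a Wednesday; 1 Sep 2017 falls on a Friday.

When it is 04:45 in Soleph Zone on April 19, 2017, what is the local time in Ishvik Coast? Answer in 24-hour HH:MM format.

1 February 2017 is a Wednesday, so Mondays fall on 6, 13, 20, 27; the last is February 27.
1 September 2017 is a Friday, so Sundays fall on 3, 10, 17, 24; the last is September 24.
April 19, 2017 falls between 27 February and 24 September, so daylight saving is in effect and Soleph Zone is at UTC+10:00.
04:45 Soleph Zone − 10h = 18:45 UTC (rolling into the previous day, 18 April 2017).
At the standard offset (UTC+05:15), 18:45 UTC + 5h15m = 00:00 Ishvik Coast standard time (rolling into the next day, 19 April 2017).
The standard-time date in Ishvik Coast, April 19, 2017, is outside the daylight-saving period (20 November 2016 – 17 April 2017), so Ishvik Coast is on standard time, UTC+05:15.
18:45 UTC + 5h15m = 00:00 Ishvik Coast (rolling into the next day, 19 April 2017).

00:00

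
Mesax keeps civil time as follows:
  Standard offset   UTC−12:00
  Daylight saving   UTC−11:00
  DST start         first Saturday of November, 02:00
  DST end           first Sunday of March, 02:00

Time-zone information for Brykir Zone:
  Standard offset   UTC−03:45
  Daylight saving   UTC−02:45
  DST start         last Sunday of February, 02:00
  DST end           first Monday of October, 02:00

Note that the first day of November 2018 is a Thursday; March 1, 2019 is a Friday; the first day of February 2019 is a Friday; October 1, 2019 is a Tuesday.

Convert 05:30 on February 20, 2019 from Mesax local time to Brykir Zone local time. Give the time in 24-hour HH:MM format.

12:45

1 November 2018 is a Thursday, so the first Saturday is November 3.
1 March 2019 is a Friday, so the first Sunday is March 3.
Daylight saving runs 3 November 2018 – 3 March 2019; February 20, 2019 is inside that window, so Mesax is at UTC−11:00.
05:30 Mesax + 11h = 16:30 UTC.
1 February 2019 is a Friday, so Sundays fall on 3, 10, 17, 24; the last is February 24.
1 October 2019 is a Tuesday, so the first Monday is October 7.
At the standard offset (UTC−03:45), 16:30 UTC − 3h45m = 12:45 Brykir Zone standard time.
Daylight saving runs 24 February – 7 October; the standard-time date in Brykir Zone, February 20, 2019, is outside that window, so Brykir Zone is on standard time at UTC−03:45.
16:30 UTC − 3h45m = 12:45 Brykir Zone.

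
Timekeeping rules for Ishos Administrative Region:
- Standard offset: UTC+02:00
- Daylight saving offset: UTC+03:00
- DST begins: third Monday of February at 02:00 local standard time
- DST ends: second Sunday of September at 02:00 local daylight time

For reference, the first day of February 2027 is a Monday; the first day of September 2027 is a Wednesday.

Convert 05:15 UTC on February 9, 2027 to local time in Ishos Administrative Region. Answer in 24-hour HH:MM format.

1 February 2027 is a Monday, so the first Monday is February 1 and the third is February 15.
1 September 2027 is a Wednesday, so the first Sunday is September 5 and the second is September 12.
At the standard offset (UTC+02:00), 05:15 UTC + 2h = 07:15 Ishos Administrative Region standard time.
The standard-time date in Ishos Administrative Region, February 9, 2027, does not fall between 15 February and 12 September, so daylight saving is not in effect and Ishos Administrative Region is at UTC+02:00.
05:15 UTC + 2h = 07:15 local.

07:15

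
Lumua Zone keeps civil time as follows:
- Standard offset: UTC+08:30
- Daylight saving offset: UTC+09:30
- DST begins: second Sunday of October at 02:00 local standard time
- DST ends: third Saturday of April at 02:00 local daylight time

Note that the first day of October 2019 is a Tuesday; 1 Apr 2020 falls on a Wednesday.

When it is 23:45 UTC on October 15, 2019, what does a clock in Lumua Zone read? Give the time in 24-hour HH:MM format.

09:15

1 October 2019 is a Tuesday, so the first Sunday is October 6 and the second is October 13.
1 April 2020 is a Wednesday, so the first Saturday is April 4 and the third is April 18.
At the standard offset (UTC+08:30), 23:45 UTC + 8h30m = 08:15 Lumua Zone standard time (rolling into the next day, 16 October 2019).
The standard-time date in Lumua Zone, October 16, 2019, falls between 13 October 2019 and 18 April 2020, so daylight saving is in effect and Lumua Zone is at UTC+09:30.
23:45 UTC + 9h30m = 09:15 local (rolling into the next day, 16 October 2019).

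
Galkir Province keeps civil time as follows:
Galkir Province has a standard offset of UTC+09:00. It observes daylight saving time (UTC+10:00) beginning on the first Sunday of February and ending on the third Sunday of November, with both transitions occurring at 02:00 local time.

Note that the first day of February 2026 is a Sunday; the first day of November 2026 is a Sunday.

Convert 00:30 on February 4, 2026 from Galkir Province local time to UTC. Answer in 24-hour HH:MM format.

1 February 2026 is a Sunday, so the first Sunday is February 1.
1 November 2026 is a Sunday, so the first Sunday is November 1 and the third is November 15.
February 4, 2026 falls between 1 February and 15 November, so daylight saving is in effect and Galkir Province is at UTC+10:00.
00:30 local − 10h = 14:30 UTC (rolling into the previous day, 3 February 2026).

14:30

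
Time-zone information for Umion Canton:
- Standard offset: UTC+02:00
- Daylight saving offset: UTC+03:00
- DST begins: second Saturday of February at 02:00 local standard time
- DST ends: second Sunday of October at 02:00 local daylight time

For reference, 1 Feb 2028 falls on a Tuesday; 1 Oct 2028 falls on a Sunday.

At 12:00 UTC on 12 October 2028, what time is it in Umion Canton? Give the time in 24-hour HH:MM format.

14:00

1 February 2028 is a Tuesday, so the first Saturday is February 5 and the second is February 12.
1 October 2028 is a Sunday, so the first Sunday is October 1 and the second is October 8.
At the standard offset (UTC+02:00), 12:00 UTC + 2h = 14:00 Umion Canton standard time.
The standard-time date in Umion Canton, 12 October 2028, is outside the daylight-saving period (12 February – 8 October), so Umion Canton is on standard time, UTC+02:00.
12:00 UTC + 2h = 14:00 local.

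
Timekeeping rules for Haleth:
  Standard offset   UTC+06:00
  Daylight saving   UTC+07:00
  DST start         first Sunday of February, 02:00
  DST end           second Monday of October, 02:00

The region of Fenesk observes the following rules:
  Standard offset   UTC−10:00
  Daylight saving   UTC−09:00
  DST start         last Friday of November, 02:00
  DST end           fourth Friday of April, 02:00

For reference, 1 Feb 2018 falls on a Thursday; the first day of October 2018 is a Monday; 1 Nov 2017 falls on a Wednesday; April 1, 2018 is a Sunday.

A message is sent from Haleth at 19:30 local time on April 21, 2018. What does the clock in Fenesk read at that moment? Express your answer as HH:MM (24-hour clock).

1 February 2018 is a Thursday, so the first Sunday is February 4.
1 October 2018 is a Monday, so the first Monday is October 1 and the second is October 8.
April 21, 2018 falls between 4 February and 8 October, so daylight saving is in effect and Haleth is at UTC+07:00.
19:30 Haleth − 7h = 12:30 UTC.
1 November 2017 is a Wednesday, so Fridays fall on 3, 10, 17, 24; the last is November 24.
1 April 2018 is a Sunday, so the first Friday is April 6 and the fourth is April 27.
At the standard offset (UTC−10:00), 12:30 UTC − 10h = 02:30 Fenesk standard time.
The standard-time date in Fenesk, April 21, 2018, lies within the daylight-saving period (24 November 2017 – 27 April 2018), so Fenesk is on daylight time, UTC−09:00.
12:30 UTC − 9h = 03:30 Fenesk.

03:30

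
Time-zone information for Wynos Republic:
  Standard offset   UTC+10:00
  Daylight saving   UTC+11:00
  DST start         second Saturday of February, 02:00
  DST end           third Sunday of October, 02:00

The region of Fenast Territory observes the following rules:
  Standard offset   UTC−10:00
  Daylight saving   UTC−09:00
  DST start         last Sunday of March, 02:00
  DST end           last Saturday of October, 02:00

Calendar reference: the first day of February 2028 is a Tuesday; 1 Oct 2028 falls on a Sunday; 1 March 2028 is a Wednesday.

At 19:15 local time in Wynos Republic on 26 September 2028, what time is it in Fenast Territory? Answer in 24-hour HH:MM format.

23:15

1 February 2028 is a Tuesday, so the first Saturday is February 5 and the second is February 12.
1 October 2028 is a Sunday, so the first Sunday is October 1 and the third is October 15.
26 September 2028 falls between 12 February and 15 October, so daylight saving is in effect and Wynos Republic is at UTC+11:00.
19:15 Wynos Republic − 11h = 08:15 UTC.
1 March 2028 is a Wednesday, so Sundays fall on 5, 12, 19, 26; the last is March 26.
1 October 2028 is a Sunday, so Saturdays fall on 7, 14, 21, 28; the last is October 28.
At the standard offset (UTC−10:00), 08:15 UTC − 10h = 22:15 Fenast Territory standard time (rolling into the previous day, 25 September 2028).
The standard-time date in Fenast Territory, 25 September 2028, falls between 26 March and 28 October, so daylight saving is in effect and Fenast Territory is at UTC−09:00.
08:15 UTC − 9h = 23:15 Fenast Territory (rolling into the previous day, 25 September 2028).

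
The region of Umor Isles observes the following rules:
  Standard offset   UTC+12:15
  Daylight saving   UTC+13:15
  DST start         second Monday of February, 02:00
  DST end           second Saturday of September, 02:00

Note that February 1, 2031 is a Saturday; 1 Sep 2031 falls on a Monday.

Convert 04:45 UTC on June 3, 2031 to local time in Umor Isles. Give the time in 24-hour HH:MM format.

18:00

1 February 2031 is a Saturday, so the first Monday is February 3 and the second is February 10.
1 September 2031 is a Monday, so the first Saturday is September 6 and the second is September 13.
At the standard offset (UTC+12:15), 04:45 UTC + 12h15m = 17:00 Umor Isles standard time.
Daylight saving runs 10 February – 13 September; the standard-time date in Umor Isles, June 3, 2031, is inside that window, so Umor Isles is at UTC+13:15.
04:45 UTC + 13h15m = 18:00 local.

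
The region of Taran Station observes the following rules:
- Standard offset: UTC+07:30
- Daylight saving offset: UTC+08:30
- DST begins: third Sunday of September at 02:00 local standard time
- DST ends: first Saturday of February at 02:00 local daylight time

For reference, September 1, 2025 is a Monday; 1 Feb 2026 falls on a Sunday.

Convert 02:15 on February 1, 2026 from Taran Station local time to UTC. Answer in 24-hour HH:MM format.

17:45

1 September 2025 is a Monday, so the first Sunday is September 7 and the third is September 21.
1 February 2026 is a Sunday, so the first Saturday is February 7.
February 1, 2026 lies within the daylight-saving period (21 September 2025 – 7 February 2026), so Taran Station is on daylight time, UTC+08:30.
02:15 local − 8h30m = 17:45 UTC (rolling into the previous day, 31 January 2026).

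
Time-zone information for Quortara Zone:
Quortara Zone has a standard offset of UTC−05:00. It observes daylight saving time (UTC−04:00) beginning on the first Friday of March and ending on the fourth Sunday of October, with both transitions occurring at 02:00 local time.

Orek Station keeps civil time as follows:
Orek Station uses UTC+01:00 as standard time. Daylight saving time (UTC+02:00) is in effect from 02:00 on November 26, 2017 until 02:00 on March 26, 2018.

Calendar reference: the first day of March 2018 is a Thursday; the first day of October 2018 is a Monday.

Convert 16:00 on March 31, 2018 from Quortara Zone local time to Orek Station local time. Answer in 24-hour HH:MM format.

21:00

1 March 2018 is a Thursday, so the first Friday is March 2.
1 October 2018 is a Monday, so the first Sunday is October 7 and the fourth is October 28.
March 31, 2018 lies within the daylight-saving period (2 March – 28 October), so Quortara Zone is on daylight time, UTC−04:00.
16:00 Quortara Zone + 4h = 20:00 UTC.
At the standard offset (UTC+01:00), 20:00 UTC + 1h = 21:00 Orek Station standard time.
The standard-time date in Orek Station, March 31, 2018, is outside the daylight-saving period (26 November 2017 – 26 March 2018), so Orek Station is on standard time, UTC+01:00.
20:00 UTC + 1h = 21:00 Orek Station.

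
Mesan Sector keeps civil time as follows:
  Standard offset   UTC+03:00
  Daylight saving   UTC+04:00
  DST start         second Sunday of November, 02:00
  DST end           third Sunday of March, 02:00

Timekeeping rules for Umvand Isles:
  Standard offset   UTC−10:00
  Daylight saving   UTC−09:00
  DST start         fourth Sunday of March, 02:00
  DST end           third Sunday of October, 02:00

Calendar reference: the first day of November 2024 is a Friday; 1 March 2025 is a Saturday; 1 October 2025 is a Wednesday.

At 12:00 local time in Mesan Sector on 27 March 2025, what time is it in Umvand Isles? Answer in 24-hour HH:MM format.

1 November 2024 is a Friday, so the first Sunday is November 3 and the second is November 10.
1 March 2025 is a Saturday, so the first Sunday is March 2 and the third is March 16.
27 March 2025 is outside the daylight-saving period (10 November 2024 – 16 March 2025), so Mesan Sector is on standard time, UTC+03:00.
12:00 Mesan Sector − 3h = 09:00 UTC.
1 March 2025 is a Saturday, so the first Sunday is March 2 and the fourth is March 23.
1 October 2025 is a Wednesday, so the first Sunday is October 5 and the third is October 19.
At the standard offset (UTC−10:00), 09:00 UTC − 10h = 23:00 Umvand Isles standard time (rolling into the previous day, 26 March 2025).
The standard-time date in Umvand Isles, 26 March 2025, lies within the daylight-saving period (23 March – 19 October), so Umvand Isles is on daylight time, UTC−09:00.
09:00 UTC − 9h = 00:00 Umvand Isles.

00:00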